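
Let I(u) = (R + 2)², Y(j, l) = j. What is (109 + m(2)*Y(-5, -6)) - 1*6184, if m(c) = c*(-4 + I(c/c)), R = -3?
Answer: -6045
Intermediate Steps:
I(u) = 1 (I(u) = (-3 + 2)² = (-1)² = 1)
m(c) = -3*c (m(c) = c*(-4 + 1) = c*(-3) = -3*c)
(109 + m(2)*Y(-5, -6)) - 1*6184 = (109 - 3*2*(-5)) - 1*6184 = (109 - 6*(-5)) - 6184 = (109 + 30) - 6184 = 139 - 6184 = -6045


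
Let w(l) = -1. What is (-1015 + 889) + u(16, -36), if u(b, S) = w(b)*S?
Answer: -90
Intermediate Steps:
u(b, S) = -S
(-1015 + 889) + u(16, -36) = (-1015 + 889) - 1*(-36) = -126 + 36 = -90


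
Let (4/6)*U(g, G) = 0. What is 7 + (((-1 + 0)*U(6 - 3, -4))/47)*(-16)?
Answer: 7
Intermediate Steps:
U(g, G) = 0 (U(g, G) = (3/2)*0 = 0)
7 + (((-1 + 0)*U(6 - 3, -4))/47)*(-16) = 7 + (((-1 + 0)*0)/47)*(-16) = 7 + (-1*0*(1/47))*(-16) = 7 + (0*(1/47))*(-16) = 7 + 0*(-16) = 7 + 0 = 7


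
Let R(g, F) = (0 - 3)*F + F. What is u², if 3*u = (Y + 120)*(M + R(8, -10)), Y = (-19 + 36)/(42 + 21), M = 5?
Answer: 35881830625/35721 ≈ 1.0045e+6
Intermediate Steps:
R(g, F) = -2*F (R(g, F) = -3*F + F = -2*F)
Y = 17/63 ≈ 0.26984
u = 189425/189 (u = ((17/63 + 120)*(5 - 2*(-10)))/3 = (7577*(5 + 20)/63)/3 = ((7577/63)*25)/3 = (⅓)*(189425/63) = 189425/189 ≈ 1002.2)
u² = (189425/189)² = 35881830625/35721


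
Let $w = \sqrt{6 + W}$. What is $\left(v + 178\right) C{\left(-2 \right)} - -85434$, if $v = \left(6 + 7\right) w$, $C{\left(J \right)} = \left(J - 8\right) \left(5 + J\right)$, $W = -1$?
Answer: $80094 - 390 \sqrt{5} \approx 79222.0$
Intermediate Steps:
$w = \sqrt{5}$ ($w = \sqrt{6 - 1} = \sqrt{5} \approx 2.2361$)
$C{\left(J \right)} = \left(-8 + J\right) \left(5 + J\right)$
$v = 13 \sqrt{5}$ ($v = \left(6 + 7\right) \sqrt{5} = 13 \sqrt{5} \approx 29.069$)
$\left(v + 178\right) C{\left(-2 \right)} - -85434 = \left(13 \sqrt{5} + 178\right) \left(-40 + \left(-2\right)^{2} - -6\right) - -85434 = \left(178 + 13 \sqrt{5}\right) \left(-40 + 4 + 6\right) + 85434 = \left(178 + 13 \sqrt{5}\right) \left(-30\right) + 85434 = \left(-5340 - 390 \sqrt{5}\right) + 85434 = 80094 - 390 \sqrt{5}$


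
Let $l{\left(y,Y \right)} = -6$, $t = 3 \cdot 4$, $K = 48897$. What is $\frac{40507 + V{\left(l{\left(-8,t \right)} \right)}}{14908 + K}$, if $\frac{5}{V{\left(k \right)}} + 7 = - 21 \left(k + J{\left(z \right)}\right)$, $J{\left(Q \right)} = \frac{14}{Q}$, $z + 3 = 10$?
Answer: $\frac{3119044}{4912985} \approx 0.63486$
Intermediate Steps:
$z = 7$ ($z = -3 + 10 = 7$)
$t = 12$
$V{\left(k \right)} = \frac{5}{-49 - 21 k}$ ($V{\left(k \right)} = \frac{5}{-7 - 21 \left(k + \frac{14}{7}\right)} = \frac{5}{-7 - 21 \left(k + 14 \cdot \frac{1}{7}\right)} = \frac{5}{-7 - 21 \left(k + 2\right)} = \frac{5}{-7 - 21 \left(2 + k\right)} = \frac{5}{-7 - \left(42 + 21 k\right)} = \frac{5}{-49 - 21 k}$)
$\frac{40507 + V{\left(l{\left(-8,t \right)} \right)}}{14908 + K} = \frac{40507 - \frac{5}{49 + 21 \left(-6\right)}}{14908 + 48897} = \frac{40507 - \frac{5}{49 - 126}}{63805} = \left(40507 - \frac{5}{-77}\right) \frac{1}{63805} = \left(40507 - - \frac{5}{77}\right) \frac{1}{63805} = \left(40507 + \frac{5}{77}\right) \frac{1}{63805} = \frac{3119044}{77} \cdot \frac{1}{63805} = \frac{3119044}{4912985}$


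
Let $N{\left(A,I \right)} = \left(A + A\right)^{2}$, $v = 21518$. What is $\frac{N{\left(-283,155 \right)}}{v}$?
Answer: $\frac{160178}{10759} \approx 14.888$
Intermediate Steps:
$N{\left(A,I \right)} = 4 A^{2}$ ($N{\left(A,I \right)} = \left(2 A\right)^{2} = 4 A^{2}$)
$\frac{N{\left(-283,155 \right)}}{v} = \frac{4 \left(-283\right)^{2}}{21518} = 4 \cdot 80089 \cdot \frac{1}{21518} = 320356 \cdot \frac{1}{21518} = \frac{160178}{10759}$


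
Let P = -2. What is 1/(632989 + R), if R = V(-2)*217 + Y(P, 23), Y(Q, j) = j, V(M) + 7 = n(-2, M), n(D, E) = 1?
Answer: 1/631710 ≈ 1.5830e-6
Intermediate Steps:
V(M) = -6 (V(M) = -7 + 1 = -6)
R = -1279 (R = -6*217 + 23 = -1302 + 23 = -1279)
1/(632989 + R) = 1/(632989 - 1279) = 1/631710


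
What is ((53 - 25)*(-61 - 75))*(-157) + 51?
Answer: 597907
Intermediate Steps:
((53 - 25)*(-61 - 75))*(-157) + 51 = (28*(-136))*(-157) + 51 = -3808*(-157) + 51 = 597856 + 51 = 597907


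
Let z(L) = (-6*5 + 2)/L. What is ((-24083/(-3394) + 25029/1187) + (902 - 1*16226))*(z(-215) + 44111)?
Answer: -116883151902748085/173233154 ≈ -6.7472e+8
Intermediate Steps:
z(L) = -28/L (z(L) = (-30 + 2)/L = -28/L)
((-24083/(-3394) + 25029/1187) + (902 - 1*16226))*(z(-215) + 44111) = ((-24083/(-3394) + 25029/1187) + (902 - 1*16226))*(-28/(-215) + 44111) = ((-24083*(-1/3394) + 25029*(1/1187)) + (902 - 16226))*(-28*(-1/215) + 44111) = ((24083/3394 + 25029/1187) - 15324)*(28/215 + 44111) = (113534947/4028678 - 15324)*(9483893/215) = -61621926725/4028678*9483893/215 = -116883151902748085/173233154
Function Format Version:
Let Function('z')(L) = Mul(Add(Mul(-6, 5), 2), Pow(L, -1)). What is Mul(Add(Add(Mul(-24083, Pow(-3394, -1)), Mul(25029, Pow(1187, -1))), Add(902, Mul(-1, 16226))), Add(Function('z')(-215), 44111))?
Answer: Rational(-116883151902748085, 173233154) ≈ -6.7472e+8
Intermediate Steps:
Function('z')(L) = Mul(-28, Pow(L, -1)) (Function('z')(L) = Mul(Add(-30, 2), Pow(L, -1)) = Mul(-28, Pow(L, -1)))
Mul(Add(Add(Mul(-24083, Pow(-3394, -1)), Mul(25029, Pow(1187, -1))), Add(902, Mul(-1, 16226))), Add(Function('z')(-215), 44111)) = Mul(Add(Add(Mul(-24083, Pow(-3394, -1)), Mul(25029, Pow(1187, -1))), Add(902, Mul(-1, 16226))), Add(Mul(-28, Pow(-215, -1)), 44111)) = Mul(Add(Add(Mul(-24083, Rational(-1, 3394)), Mul(25029, Rational(1, 1187))), Add(902, -16226)), Add(Mul(-28, Rational(-1, 215)), 44111)) = Mul(Add(Add(Rational(24083, 3394), Rational(25029, 1187)), -15324), Add(Rational(28, 215), 44111)) = Mul(Add(Rational(113534947, 4028678), -15324), Rational(9483893, 215)) = Mul(Rational(-61621926725, 4028678), Rational(9483893, 215)) = Rational(-116883151902748085, 173233154)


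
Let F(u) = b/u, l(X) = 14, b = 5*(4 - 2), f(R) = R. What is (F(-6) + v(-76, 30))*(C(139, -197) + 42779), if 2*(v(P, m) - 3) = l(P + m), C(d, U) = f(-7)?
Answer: 1069300/3 ≈ 3.5643e+5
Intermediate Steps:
C(d, U) = -7
b = 10 (b = 5*2 = 10)
v(P, m) = 10 (v(P, m) = 3 + (½)*14 = 3 + 7 = 10)
F(u) = 10/u
(F(-6) + v(-76, 30))*(C(139, -197) + 42779) = (10/(-6) + 10)*(-7 + 42779) = (10*(-⅙) + 10)*42772 = (-5/3 + 10)*42772 = (25/3)*42772 = 1069300/3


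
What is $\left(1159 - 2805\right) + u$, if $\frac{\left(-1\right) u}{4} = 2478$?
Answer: $-11558$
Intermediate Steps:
$u = -9912$ ($u = \left(-4\right) 2478 = -9912$)
$\left(1159 - 2805\right) + u = \left(1159 - 2805\right) - 9912 = -1646 - 9912 = -11558$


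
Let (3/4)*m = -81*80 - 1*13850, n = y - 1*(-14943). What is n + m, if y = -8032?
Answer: -60587/3 ≈ -20196.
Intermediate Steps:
n = 6911 (n = -8032 - 1*(-14943) = -8032 + 14943 = 6911)
m = -81320/3 (m = 4*(-81*80 - 1*13850)/3 = 4*(-6480 - 13850)/3 = (4/3)*(-20330) = -81320/3 ≈ -27107.)
n + m = 6911 - 81320/3 = -60587/3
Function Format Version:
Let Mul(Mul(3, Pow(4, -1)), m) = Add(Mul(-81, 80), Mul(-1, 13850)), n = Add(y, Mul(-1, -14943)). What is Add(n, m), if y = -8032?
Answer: Rational(-60587, 3) ≈ -20196.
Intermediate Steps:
n = 6911 (n = Add(-8032, Mul(-1, -14943)) = Add(-8032, 14943) = 6911)
m = Rational(-81320, 3) (m = Mul(Rational(4, 3), Add(Mul(-81, 80), Mul(-1, 13850))) = Mul(Rational(4, 3), Add(-6480, -13850)) = Mul(Rational(4, 3), -20330) = Rational(-81320, 3) ≈ -27107.)
Add(n, m) = Add(6911, Rational(-81320, 3)) = Rational(-60587, 3)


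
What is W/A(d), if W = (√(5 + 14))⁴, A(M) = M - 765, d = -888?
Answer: -19/87 ≈ -0.21839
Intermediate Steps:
A(M) = -765 + M
W = 361 (W = (√19)⁴ = 361)
W/A(d) = 361/(-765 - 888) = 361/(-1653) = 361*(-1/1653) = -19/87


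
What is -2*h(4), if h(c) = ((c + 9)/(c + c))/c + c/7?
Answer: -219/112 ≈ -1.9554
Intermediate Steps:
h(c) = c/7 + (9 + c)/(2*c²) (h(c) = ((9 + c)/((2*c)))/c + c*(⅐) = ((9 + c)*(1/(2*c)))/c + c/7 = ((9 + c)/(2*c))/c + c/7 = (9 + c)/(2*c²) + c/7 = c/7 + (9 + c)/(2*c²))
-2*h(4) = -(63 + 2*4³ + 7*4)/(7*4²) = -(63 + 2*64 + 28)/(7*16) = -(63 + 128 + 28)/(7*16) = -219/(7*16) = -2*219/224 = -219/112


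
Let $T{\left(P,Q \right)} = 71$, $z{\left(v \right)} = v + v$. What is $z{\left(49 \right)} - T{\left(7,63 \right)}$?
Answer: $27$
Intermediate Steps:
$z{\left(v \right)} = 2 v$
$z{\left(49 \right)} - T{\left(7,63 \right)} = 2 \cdot 49 - 71 = 98 - 71 = 27$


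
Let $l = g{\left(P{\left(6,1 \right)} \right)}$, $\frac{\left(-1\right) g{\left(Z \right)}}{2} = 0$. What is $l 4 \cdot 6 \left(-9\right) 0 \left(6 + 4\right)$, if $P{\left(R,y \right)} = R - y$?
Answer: $0$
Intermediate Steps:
$g{\left(Z \right)} = 0$ ($g{\left(Z \right)} = \left(-2\right) 0 = 0$)
$l = 0$
$l 4 \cdot 6 \left(-9\right) 0 \left(6 + 4\right) = 0 \cdot 4 \cdot 6 \left(-9\right) 0 \left(6 + 4\right) = 0 \cdot 6 \left(-9\right) 0 \cdot 10 = 0 \left(-9\right) 0 = 0 \cdot 0 = 0$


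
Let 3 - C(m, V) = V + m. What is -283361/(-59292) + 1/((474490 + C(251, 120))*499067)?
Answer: 33524247815924053/7014796325182404 ≈ 4.7791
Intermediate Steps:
C(m, V) = 3 - V - m (C(m, V) = 3 - (V + m) = 3 + (-V - m) = 3 - V - m)
-283361/(-59292) + 1/((474490 + C(251, 120))*499067) = -283361/(-59292) + 1/((474490 + (3 - 1*120 - 1*251))*499067) = -283361*(-1/59292) + (1/499067)/(474490 + (3 - 120 - 251)) = 283361/59292 + (1/499067)/(474490 - 368) = 283361/59292 + (1/499067)/474122 = 283361/59292 + (1/474122)*(1/499067) = 283361/59292 + 1/236618644174 = 33524247815924053/7014796325182404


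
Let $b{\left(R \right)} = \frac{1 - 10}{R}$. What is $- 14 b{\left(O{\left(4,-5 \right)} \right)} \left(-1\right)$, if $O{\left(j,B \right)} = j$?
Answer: $- \frac{63}{2} \approx -31.5$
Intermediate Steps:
$b{\left(R \right)} = - \frac{9}{R}$ ($b{\left(R \right)} = \frac{1 - 10}{R} = - \frac{9}{R}$)
$- 14 b{\left(O{\left(4,-5 \right)} \right)} \left(-1\right) = - 14 \left(- \frac{9}{4}\right) \left(-1\right) = - 14 \left(\left(-9\right) \frac{1}{4}\right) \left(-1\right) = \left(-14\right) \left(- \frac{9}{4}\right) \left(-1\right) = \frac{63}{2} \left(-1\right) = - \frac{63}{2}$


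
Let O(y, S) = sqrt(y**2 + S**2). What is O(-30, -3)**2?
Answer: 909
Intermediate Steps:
O(y, S) = sqrt(S**2 + y**2)
O(-30, -3)**2 = (sqrt((-3)**2 + (-30)**2))**2 = (sqrt(9 + 900))**2 = (sqrt(909))**2 = (3*sqrt(101))**2 = 909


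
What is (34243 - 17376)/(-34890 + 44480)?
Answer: 16867/9590 ≈ 1.7588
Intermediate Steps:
(34243 - 17376)/(-34890 + 44480) = 16867/9590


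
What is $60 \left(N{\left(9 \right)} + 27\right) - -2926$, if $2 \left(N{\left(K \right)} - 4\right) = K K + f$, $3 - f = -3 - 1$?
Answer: $7426$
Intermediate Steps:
$f = 7$ ($f = 3 - \left(-3 - 1\right) = 3 - -4 = 3 + 4 = 7$)
$N{\left(K \right)} = \frac{15}{2} + \frac{K^{2}}{2}$ ($N{\left(K \right)} = 4 + \frac{K K + 7}{2} = 4 + \frac{K^{2} + 7}{2} = 4 + \frac{7 + K^{2}}{2} = 4 + \left(\frac{7}{2} + \frac{K^{2}}{2}\right) = \frac{15}{2} + \frac{K^{2}}{2}$)
$60 \left(N{\left(9 \right)} + 27\right) - -2926 = 60 \left(\left(\frac{15}{2} + \frac{9^{2}}{2}\right) + 27\right) - -2926 = 60 \left(\left(\frac{15}{2} + \frac{1}{2} \cdot 81\right) + 27\right) + 2926 = 60 \left(\left(\frac{15}{2} + \frac{81}{2}\right) + 27\right) + 2926 = 60 \left(48 + 27\right) + 2926 = 60 \cdot 75 + 2926 = 4500 + 2926 = 7426$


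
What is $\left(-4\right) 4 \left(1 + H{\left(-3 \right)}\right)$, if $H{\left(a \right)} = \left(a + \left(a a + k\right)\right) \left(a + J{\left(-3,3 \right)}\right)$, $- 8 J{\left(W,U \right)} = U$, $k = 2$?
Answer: $416$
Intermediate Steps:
$J{\left(W,U \right)} = - \frac{U}{8}$
$H{\left(a \right)} = \left(- \frac{3}{8} + a\right) \left(2 + a + a^{2}\right)$ ($H{\left(a \right)} = \left(a + \left(a a + 2\right)\right) \left(a - \frac{3}{8}\right) = \left(a + \left(a^{2} + 2\right)\right) \left(a - \frac{3}{8}\right) = \left(a + \left(2 + a^{2}\right)\right) \left(- \frac{3}{8} + a\right) = \left(2 + a + a^{2}\right) \left(- \frac{3}{8} + a\right) = \left(- \frac{3}{8} + a\right) \left(2 + a + a^{2}\right)$)
$\left(-4\right) 4 \left(1 + H{\left(-3 \right)}\right) = \left(-4\right) 4 \left(1 + \left(- \frac{3}{4} + \left(-3\right)^{3} + \frac{5 \left(-3\right)^{2}}{8} + \frac{13}{8} \left(-3\right)\right)\right) = - 16 \left(1 - 27\right) = \left(-16\right) \left(-26\right) = 416$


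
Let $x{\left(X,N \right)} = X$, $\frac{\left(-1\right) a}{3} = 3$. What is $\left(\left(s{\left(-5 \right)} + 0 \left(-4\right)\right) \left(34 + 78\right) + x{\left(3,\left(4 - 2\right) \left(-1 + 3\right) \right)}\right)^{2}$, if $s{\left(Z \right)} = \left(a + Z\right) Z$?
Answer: $61512649$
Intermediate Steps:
$a = -9$ ($a = \left(-3\right) 3 = -9$)
$s{\left(Z \right)} = Z \left(-9 + Z\right)$ ($s{\left(Z \right)} = \left(-9 + Z\right) Z = Z \left(-9 + Z\right)$)
$\left(\left(s{\left(-5 \right)} + 0 \left(-4\right)\right) \left(34 + 78\right) + x{\left(3,\left(4 - 2\right) \left(-1 + 3\right) \right)}\right)^{2} = \left(\left(- 5 \left(-9 - 5\right) + 0 \left(-4\right)\right) \left(34 + 78\right) + 3\right)^{2} = \left(\left(\left(-5\right) \left(-14\right) + 0\right) 112 + 3\right)^{2} = \left(\left(70 + 0\right) 112 + 3\right)^{2} = \left(70 \cdot 112 + 3\right)^{2} = \left(7840 + 3\right)^{2} = 7843^{2} = 61512649$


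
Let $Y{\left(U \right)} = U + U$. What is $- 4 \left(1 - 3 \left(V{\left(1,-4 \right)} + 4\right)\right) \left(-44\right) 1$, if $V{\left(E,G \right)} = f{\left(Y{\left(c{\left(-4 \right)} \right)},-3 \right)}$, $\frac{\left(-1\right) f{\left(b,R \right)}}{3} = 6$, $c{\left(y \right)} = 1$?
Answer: $7568$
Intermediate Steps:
$Y{\left(U \right)} = 2 U$
$f{\left(b,R \right)} = -18$ ($f{\left(b,R \right)} = \left(-3\right) 6 = -18$)
$V{\left(E,G \right)} = -18$
$- 4 \left(1 - 3 \left(V{\left(1,-4 \right)} + 4\right)\right) \left(-44\right) 1 = - 4 \left(1 - 3 \left(-18 + 4\right)\right) \left(-44\right) 1 = - 4 \left(1 - -42\right) \left(-44\right) 1 = - 4 \left(1 + 42\right) \left(-44\right) 1 = \left(-4\right) 43 \left(-44\right) 1 = \left(-172\right) \left(-44\right) 1 = 7568 \cdot 1 = 7568$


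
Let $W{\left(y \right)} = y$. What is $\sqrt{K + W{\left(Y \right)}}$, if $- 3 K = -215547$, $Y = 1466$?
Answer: $\sqrt{73315} \approx 270.77$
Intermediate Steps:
$K = 71849$ ($K = \left(- \frac{1}{3}\right) \left(-215547\right) = 71849$)
$\sqrt{K + W{\left(Y \right)}} = \sqrt{71849 + 1466} = \sqrt{73315}$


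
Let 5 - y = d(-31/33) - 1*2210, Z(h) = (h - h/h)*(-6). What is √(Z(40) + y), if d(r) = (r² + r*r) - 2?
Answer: √2157565/33 ≈ 44.511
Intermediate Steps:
d(r) = -2 + 2*r² (d(r) = (r² + r²) - 2 = 2*r² - 2 = -2 + 2*r²)
Z(h) = 6 - 6*h (Z(h) = (h - 1*1)*(-6) = (h - 1)*(-6) = (-1 + h)*(-6) = 6 - 6*h)
y = 2412391/1089 (y = 5 - ((-2 + 2*(-31/33)²) - 1*2210) = 5 - ((-2 + 2*(-31*1/33)²) - 2210) = 5 - ((-2 + 2*(-31/33)²) - 2210) = 5 - ((-2 + 2*(961/1089)) - 2210) = 5 - ((-2 + 1922/1089) - 2210) = 5 - (-256/1089 - 2210) = 5 - 1*(-2406946/1089) = 5 + 2406946/1089 = 2412391/1089 ≈ 2215.2)
√(Z(40) + y) = √((6 - 6*40) + 2412391/1089) = √((6 - 240) + 2412391/1089) = √(-234 + 2412391/1089) = √(2157565/1089) = √2157565/33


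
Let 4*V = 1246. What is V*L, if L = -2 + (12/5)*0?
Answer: -623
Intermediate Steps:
V = 623/2 (V = (¼)*1246 = 623/2 ≈ 311.50)
L = -2 (L = -2 + (12*(⅕))*0 = -2 + (12/5)*0 = -2 + 0 = -2)
V*L = (623/2)*(-2) = -623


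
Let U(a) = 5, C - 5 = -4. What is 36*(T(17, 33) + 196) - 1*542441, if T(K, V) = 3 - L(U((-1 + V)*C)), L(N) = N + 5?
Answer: -535637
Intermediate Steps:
C = 1 (C = 5 - 4 = 1)
L(N) = 5 + N
T(K, V) = -7 (T(K, V) = 3 - (5 + 5) = 3 - 1*10 = 3 - 10 = -7)
36*(T(17, 33) + 196) - 1*542441 = 36*(-7 + 196) - 1*542441 = 36*189 - 542441 = 6804 - 542441 = -535637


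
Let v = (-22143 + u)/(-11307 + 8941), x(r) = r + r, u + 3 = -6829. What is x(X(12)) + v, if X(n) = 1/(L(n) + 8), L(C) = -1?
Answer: 29651/2366 ≈ 12.532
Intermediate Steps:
u = -6832 (u = -3 - 6829 = -6832)
X(n) = 1/7 (X(n) = 1/(-1 + 8) = 1/7)
x(r) = 2*r
v = 28975/2366 (v = (-22143 - 6832)/(-11307 + 8941) = -28975/(-2366) = -28975*(-1/2366) = 28975/2366 ≈ 12.246)
x(X(12)) + v = 2*(1/7) + 28975/2366 = 2/7 + 28975/2366 = 29651/2366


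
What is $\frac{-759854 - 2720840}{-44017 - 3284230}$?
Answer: $\frac{3480694}{3328247} \approx 1.0458$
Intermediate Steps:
$\frac{-759854 - 2720840}{-44017 - 3284230} = - \frac{3480694}{-3328247} = \left(-3480694\right) \left(- \frac{1}{3328247}\right) = \frac{3480694}{3328247}$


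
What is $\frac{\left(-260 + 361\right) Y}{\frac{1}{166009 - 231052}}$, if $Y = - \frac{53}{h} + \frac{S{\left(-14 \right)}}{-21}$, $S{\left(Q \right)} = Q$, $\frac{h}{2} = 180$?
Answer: $- \frac{136496349}{40} \approx -3.4124 \cdot 10^{6}$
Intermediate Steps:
$h = 360$ ($h = 2 \cdot 180 = 360$)
$Y = \frac{187}{360}$ ($Y = - \frac{53}{360} - \frac{14}{-21} = \left(-53\right) \frac{1}{360} - - \frac{2}{3} = - \frac{53}{360} + \frac{2}{3} = \frac{187}{360} \approx 0.51944$)
$\frac{\left(-260 + 361\right) Y}{\frac{1}{166009 - 231052}} = \frac{\left(-260 + 361\right) \frac{187}{360}}{\frac{1}{166009 - 231052}} = \frac{101 \cdot \frac{187}{360}}{\frac{1}{-65043}} = \frac{18887}{360 \left(- \frac{1}{65043}\right)} = \frac{18887}{360} \left(-65043\right) = - \frac{136496349}{40}$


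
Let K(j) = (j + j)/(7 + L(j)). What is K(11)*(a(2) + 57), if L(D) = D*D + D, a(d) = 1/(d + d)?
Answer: 2519/278 ≈ 9.0612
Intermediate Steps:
a(d) = 1/(2*d)
L(D) = D + D² (L(D) = D² + D = D + D²)
K(j) = 2*j/(7 + j*(1 + j)) (K(j) = (j + j)/(7 + j*(1 + j)) = (2*j)/(7 + j*(1 + j)) = 2*j/(7 + j*(1 + j)))
K(11)*(a(2) + 57) = (2*11/(7 + 11*(1 + 11)))*((½)/2 + 57) = (2*11/(7 + 11*12))*((½)*(½) + 57) = (2*11/(7 + 132))*(¼ + 57) = (2*11/139)*(229/4) = (2*11*(1/139))*(229/4) = (22/139)*(229/4) = 2519/278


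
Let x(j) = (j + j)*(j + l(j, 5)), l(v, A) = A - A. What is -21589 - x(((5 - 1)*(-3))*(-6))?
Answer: -31957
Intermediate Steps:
l(v, A) = 0
x(j) = 2*j² (x(j) = (j + j)*(j + 0) = (2*j)*j = 2*j²)
-21589 - x(((5 - 1)*(-3))*(-6)) = -21589 - 2*(((5 - 1)*(-3))*(-6))² = -21589 - 2*((4*(-3))*(-6))² = -21589 - 2*(-12*(-6))² = -21589 - 2*72² = -21589 - 2*5184 = -21589 - 1*10368 = -21589 - 10368 = -31957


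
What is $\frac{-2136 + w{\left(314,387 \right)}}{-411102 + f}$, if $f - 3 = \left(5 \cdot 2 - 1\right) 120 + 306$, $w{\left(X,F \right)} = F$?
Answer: $\frac{583}{136571} \approx 0.0042688$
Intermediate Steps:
$f = 1389$ ($f = 3 + \left(\left(5 \cdot 2 - 1\right) 120 + 306\right) = 3 + \left(\left(10 - 1\right) 120 + 306\right) = 3 + \left(9 \cdot 120 + 306\right) = 3 + \left(1080 + 306\right) = 3 + 1386 = 1389$)
$\frac{-2136 + w{\left(314,387 \right)}}{-411102 + f} = \frac{-2136 + 387}{-411102 + 1389} = - \frac{1749}{-409713} = \left(-1749\right) \left(- \frac{1}{409713}\right) = \frac{583}{136571}$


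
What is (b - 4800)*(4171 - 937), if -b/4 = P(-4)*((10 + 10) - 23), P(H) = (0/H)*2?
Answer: -15523200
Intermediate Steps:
P(H) = 0 (P(H) = 0*2 = 0)
b = 0 (b = -0*((10 + 10) - 23) = -0*(20 - 23) = -0*(-3) = -4*0 = 0)
(b - 4800)*(4171 - 937) = (0 - 4800)*(4171 - 937) = -4800*3234 = -15523200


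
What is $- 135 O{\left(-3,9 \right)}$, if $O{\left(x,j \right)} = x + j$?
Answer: $-810$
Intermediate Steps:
$O{\left(x,j \right)} = j + x$
$- 135 O{\left(-3,9 \right)} = - 135 \left(9 - 3\right) = \left(-135\right) 6 = -810$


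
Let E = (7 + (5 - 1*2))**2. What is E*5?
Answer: 500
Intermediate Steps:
E = 100 (E = (7 + (5 - 2))**2 = (7 + 3)**2 = 10**2 = 100)
E*5 = 100*5 = 500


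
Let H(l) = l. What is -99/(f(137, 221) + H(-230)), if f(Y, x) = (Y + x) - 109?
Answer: -99/19 ≈ -5.2105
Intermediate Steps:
f(Y, x) = -109 + Y + x
-99/(f(137, 221) + H(-230)) = -99/((-109 + 137 + 221) - 230) = -99/(249 - 230) = -99/19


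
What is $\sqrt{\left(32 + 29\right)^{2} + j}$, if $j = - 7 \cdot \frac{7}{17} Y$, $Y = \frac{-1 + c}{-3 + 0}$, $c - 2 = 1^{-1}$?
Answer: $\frac{\sqrt{9683319}}{51} \approx 61.016$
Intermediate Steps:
$c = 3$ ($c = 2 + 1^{-1} = 2 + 1 = 3$)
$Y = - \frac{2}{3}$ ($Y = \frac{-1 + 3}{-3 + 0} = \frac{2}{-3} = 2 \left(- \frac{1}{3}\right) = - \frac{2}{3} \approx -0.66667$)
$j = \frac{98}{51}$ ($j = - 7 \cdot \frac{7}{17} \left(- \frac{2}{3}\right) = - 7 \cdot 7 \cdot \frac{1}{17} \left(- \frac{2}{3}\right) = \left(-7\right) \frac{7}{17} \left(- \frac{2}{3}\right) = \left(- \frac{49}{17}\right) \left(- \frac{2}{3}\right) = \frac{98}{51} \approx 1.9216$)
$\sqrt{\left(32 + 29\right)^{2} + j} = \sqrt{\left(32 + 29\right)^{2} + \frac{98}{51}} = \sqrt{61^{2} + \frac{98}{51}} = \sqrt{3721 + \frac{98}{51}} = \sqrt{\frac{189869}{51}} = \frac{\sqrt{9683319}}{51}$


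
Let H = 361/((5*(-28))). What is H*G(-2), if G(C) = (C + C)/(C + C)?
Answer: -361/140 ≈ -2.5786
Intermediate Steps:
H = -361/140 (H = 361/(-140) = 361*(-1/140) = -361/140 ≈ -2.5786)
G(C) = 1 (G(C) = (2*C)/((2*C)) = (2*C)*(1/(2*C)) = 1)
H*G(-2) = -361/140*1 = -361/140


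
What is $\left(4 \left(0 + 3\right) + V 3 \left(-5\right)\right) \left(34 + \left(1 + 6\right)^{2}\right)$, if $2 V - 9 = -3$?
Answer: $-2739$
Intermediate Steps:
$V = 3$ ($V = \frac{9}{2} + \frac{1}{2} \left(-3\right) = \frac{9}{2} - \frac{3}{2} = 3$)
$\left(4 \left(0 + 3\right) + V 3 \left(-5\right)\right) \left(34 + \left(1 + 6\right)^{2}\right) = \left(4 \left(0 + 3\right) + 3 \cdot 3 \left(-5\right)\right) \left(34 + \left(1 + 6\right)^{2}\right) = \left(4 \cdot 3 + 9 \left(-5\right)\right) \left(34 + 7^{2}\right) = \left(12 - 45\right) \left(34 + 49\right) = \left(-33\right) 83 = -2739$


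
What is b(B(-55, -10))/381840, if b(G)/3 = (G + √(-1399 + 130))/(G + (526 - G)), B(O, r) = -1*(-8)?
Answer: 1/8368660 + 3*I*√141/66949280 ≈ 1.1949e-7 + 5.3209e-7*I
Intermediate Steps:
B(O, r) = 8
b(G) = 3*G/526 + 9*I*√141/526 (b(G) = 3*((G + √(-1399 + 130))/(G + (526 - G))) = 3*((G + √(-1269))/526) = 3*((G + 3*I*√141)*(1/526)) = 3*(G/526 + 3*I*√141/526) = 3*G/526 + 9*I*√141/526)
b(B(-55, -10))/381840 = ((3/526)*8 + 9*I*√141/526)/381840 = (12/263 + 9*I*√141/526)*(1/381840) = 1/8368660 + 3*I*√141/66949280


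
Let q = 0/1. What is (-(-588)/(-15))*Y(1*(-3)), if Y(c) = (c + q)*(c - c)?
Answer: 0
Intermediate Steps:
q = 0 (q = 0*1 = 0)
Y(c) = 0 (Y(c) = (c + 0)*(c - c) = c*0 = 0)
(-(-588)/(-15))*Y(1*(-3)) = -(-588)/(-15)*0 = -(-588)*(-1)/15*0 = -14*14/5*0 = -196/5*0 = 0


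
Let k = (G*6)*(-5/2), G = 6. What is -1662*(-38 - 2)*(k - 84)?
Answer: -11567520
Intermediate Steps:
k = -90 (k = (6*6)*(-5/2) = 36*(-5*½) = 36*(-5/2) = -90)
-1662*(-38 - 2)*(k - 84) = -1662*(-38 - 2)*(-90 - 84) = -(-66480)*(-174) = -1662*6960 = -11567520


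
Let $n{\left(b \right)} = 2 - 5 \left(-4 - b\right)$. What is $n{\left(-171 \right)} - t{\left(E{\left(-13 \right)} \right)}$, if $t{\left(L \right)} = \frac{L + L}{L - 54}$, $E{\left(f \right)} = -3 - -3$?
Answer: $-833$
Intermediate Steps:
$n{\left(b \right)} = 22 + 5 b$ ($n{\left(b \right)} = 2 + \left(20 + 5 b\right) = 22 + 5 b$)
$E{\left(f \right)} = 0$ ($E{\left(f \right)} = -3 + 3 = 0$)
$t{\left(L \right)} = \frac{2 L}{-54 + L}$
$n{\left(-171 \right)} - t{\left(E{\left(-13 \right)} \right)} = \left(22 + 5 \left(-171\right)\right) - 2 \cdot 0 \frac{1}{-54 + 0} = \left(22 - 855\right) - 2 \cdot 0 \frac{1}{-54} = -833 - 2 \cdot 0 \left(- \frac{1}{54}\right) = -833 - 0 = -833 + 0 = -833$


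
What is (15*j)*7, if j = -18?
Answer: -1890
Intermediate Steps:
(15*j)*7 = (15*(-18))*7 = -270*7 = -1890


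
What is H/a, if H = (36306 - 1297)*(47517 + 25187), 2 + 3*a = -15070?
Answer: -79540448/157 ≈ -5.0663e+5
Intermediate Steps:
a = -5024 (a = -⅔ + (⅓)*(-15070) = -⅔ - 15070/3 = -5024)
H = 2545294336 (H = 35009*72704 = 2545294336)
H/a = 2545294336/(-5024) = 2545294336*(-1/5024) = -79540448/157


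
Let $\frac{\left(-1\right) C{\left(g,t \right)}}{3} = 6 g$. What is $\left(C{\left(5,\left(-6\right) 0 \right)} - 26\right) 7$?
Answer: $-812$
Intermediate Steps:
$C{\left(g,t \right)} = - 18 g$ ($C{\left(g,t \right)} = - 3 \cdot 6 g = - 18 g$)
$\left(C{\left(5,\left(-6\right) 0 \right)} - 26\right) 7 = \left(\left(-18\right) 5 - 26\right) 7 = \left(-90 - 26\right) 7 = \left(-116\right) 7 = -812$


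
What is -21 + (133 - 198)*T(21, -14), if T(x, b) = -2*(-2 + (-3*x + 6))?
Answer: -7691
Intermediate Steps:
T(x, b) = -8 + 6*x (T(x, b) = -2*(-2 + (6 - 3*x)) = -2*(4 - 3*x) = -8 + 6*x)
-21 + (133 - 198)*T(21, -14) = -21 + (133 - 198)*(-8 + 6*21) = -21 - 65*(-8 + 126) = -21 - 65*118 = -21 - 7670 = -7691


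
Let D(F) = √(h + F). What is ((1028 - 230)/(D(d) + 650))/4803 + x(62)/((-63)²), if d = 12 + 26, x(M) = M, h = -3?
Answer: 448641694/28257878943 - 14*√35/35598235 ≈ 0.015874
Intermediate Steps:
d = 38
D(F) = √(-3 + F)
((1028 - 230)/(D(d) + 650))/4803 + x(62)/((-63)²) = ((1028 - 230)/(√(-3 + 38) + 650))/4803 + 62/((-63)²) = (798/(√35 + 650))*(1/4803) + 62/3969 = (798/(650 + √35))*(1/4803) + 62*(1/3969) = 266/(1601*(650 + √35)) + 62/3969 = 62/3969 + 266/(1601*(650 + √35))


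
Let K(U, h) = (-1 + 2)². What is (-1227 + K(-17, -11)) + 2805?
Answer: 1579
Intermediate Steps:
K(U, h) = 1 (K(U, h) = 1² = 1)
(-1227 + K(-17, -11)) + 2805 = (-1227 + 1) + 2805 = -1226 + 2805 = 1579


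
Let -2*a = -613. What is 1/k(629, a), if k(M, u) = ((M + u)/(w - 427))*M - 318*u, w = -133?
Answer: -1120/110339899 ≈ -1.0150e-5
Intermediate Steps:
a = 613/2 (a = -1/2*(-613) = 613/2 ≈ 306.50)
k(M, u) = -318*u + M*(-M/560 - u/560) (k(M, u) = ((M + u)/(-133 - 427))*M - 318*u = ((M + u)/(-560))*M - 318*u = ((M + u)*(-1/560))*M - 318*u = (-M/560 - u/560)*M - 318*u = M*(-M/560 - u/560) - 318*u = -318*u + M*(-M/560 - u/560))
1/k(629, a) = 1/(-318*613/2 - 1/560*629**2 - 1/560*629*613/2) = 1/(-97467 - 1/560*395641 - 385577/1120) = 1/(-97467 - 395641/560 - 385577/1120) = 1/(-110339899/1120) = -1120/110339899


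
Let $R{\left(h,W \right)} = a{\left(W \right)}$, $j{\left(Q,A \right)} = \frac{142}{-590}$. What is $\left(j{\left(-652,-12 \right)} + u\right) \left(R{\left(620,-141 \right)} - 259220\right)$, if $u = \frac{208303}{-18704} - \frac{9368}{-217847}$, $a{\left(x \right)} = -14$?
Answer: $\frac{36039271149999999}{12265408520} \approx 2.9383 \cdot 10^{6}$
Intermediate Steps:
$j{\left(Q,A \right)} = - \frac{71}{295}$ ($j{\left(Q,A \right)} = 142 \left(- \frac{1}{590}\right) = - \frac{71}{295}$)
$R{\left(h,W \right)} = -14$
$u = - \frac{922509481}{83155312}$ ($u = 208303 \left(- \frac{1}{18704}\right) - - \frac{9368}{217847} = - \frac{208303}{18704} + \frac{9368}{217847} = - \frac{922509481}{83155312} \approx -11.094$)
$\left(j{\left(-652,-12 \right)} + u\right) \left(R{\left(620,-141 \right)} - 259220\right) = \left(- \frac{71}{295} - \frac{922509481}{83155312}\right) \left(-14 - 259220\right) = \left(- \frac{278044324047}{24530817040}\right) \left(-259234\right) = \frac{36039271149999999}{12265408520}$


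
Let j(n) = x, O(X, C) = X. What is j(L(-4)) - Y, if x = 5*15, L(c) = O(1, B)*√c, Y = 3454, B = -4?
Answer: -3379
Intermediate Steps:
L(c) = √c (L(c) = 1*√c = √c)
x = 75
j(n) = 75
j(L(-4)) - Y = 75 - 1*3454 = 75 - 3454 = -3379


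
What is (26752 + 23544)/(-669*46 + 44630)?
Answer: 6287/1732 ≈ 3.6299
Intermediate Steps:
(26752 + 23544)/(-669*46 + 44630) = 50296/(-30774 + 44630) = 50296/13856 = 50296*(1/13856) = 6287/1732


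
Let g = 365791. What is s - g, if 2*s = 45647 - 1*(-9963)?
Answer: -337986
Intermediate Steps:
s = 27805 (s = (45647 - 1*(-9963))/2 = (45647 + 9963)/2 = (1/2)*55610 = 27805)
s - g = 27805 - 1*365791 = 27805 - 365791 = -337986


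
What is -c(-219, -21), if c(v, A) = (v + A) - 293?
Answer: 533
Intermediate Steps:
c(v, A) = -293 + A + v (c(v, A) = (A + v) - 293 = -293 + A + v)
-c(-219, -21) = -(-293 - 21 - 219) = -1*(-533) = 533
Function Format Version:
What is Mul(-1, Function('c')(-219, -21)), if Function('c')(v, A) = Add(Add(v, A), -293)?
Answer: 533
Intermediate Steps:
Function('c')(v, A) = Add(-293, A, v) (Function('c')(v, A) = Add(Add(A, v), -293) = Add(-293, A, v))
Mul(-1, Function('c')(-219, -21)) = Mul(-1, Add(-293, -21, -219)) = Mul(-1, -533) = 533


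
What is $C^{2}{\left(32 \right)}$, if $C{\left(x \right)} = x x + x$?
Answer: $1115136$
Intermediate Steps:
$C{\left(x \right)} = x + x^{2}$ ($C{\left(x \right)} = x^{2} + x = x + x^{2}$)
$C^{2}{\left(32 \right)} = \left(32 \left(1 + 32\right)\right)^{2} = \left(32 \cdot 33\right)^{2} = 1056^{2} = 1115136$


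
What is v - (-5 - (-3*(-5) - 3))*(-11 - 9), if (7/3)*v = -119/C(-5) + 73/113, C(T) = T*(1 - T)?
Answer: -2673763/7910 ≈ -338.02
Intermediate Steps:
v = 15637/7910 (v = 3*(-119*(-1/(5*(1 - 1*(-5)))) + 73/113)/7 = 3*(-119*(-1/(5*(1 + 5))) + 73*(1/113))/7 = 3*(-119/((-5*6)) + 73/113)/7 = 3*(-119/(-30) + 73/113)/7 = 3*(-119*(-1/30) + 73/113)/7 = 3*(119/30 + 73/113)/7 = (3/7)*(15637/3390) = 15637/7910 ≈ 1.9769)
v - (-5 - (-3*(-5) - 3))*(-11 - 9) = 15637/7910 - (-5 - (-3*(-5) - 3))*(-11 - 9) = 15637/7910 - (-5 - (15 - 3))*(-20) = 15637/7910 - (-5 - 1*12)*(-20) = 15637/7910 - (-5 - 12)*(-20) = 15637/7910 - (-17)*(-20) = 15637/7910 - 1*340 = 15637/7910 - 340 = -2673763/7910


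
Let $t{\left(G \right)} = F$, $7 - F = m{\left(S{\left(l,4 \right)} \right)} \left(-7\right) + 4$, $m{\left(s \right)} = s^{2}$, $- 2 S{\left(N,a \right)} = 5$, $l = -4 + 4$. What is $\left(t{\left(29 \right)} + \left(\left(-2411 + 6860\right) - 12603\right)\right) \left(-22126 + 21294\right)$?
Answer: $6745232$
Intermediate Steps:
$l = 0$
$S{\left(N,a \right)} = - \frac{5}{2}$ ($S{\left(N,a \right)} = \left(- \frac{1}{2}\right) 5 = - \frac{5}{2}$)
$F = \frac{187}{4}$ ($F = 7 - \left(\left(- \frac{5}{2}\right)^{2} \left(-7\right) + 4\right) = 7 - \left(\frac{25}{4} \left(-7\right) + 4\right) = 7 - \left(- \frac{175}{4} + 4\right) = 7 - - \frac{159}{4} = 7 + \frac{159}{4} = \frac{187}{4} \approx 46.75$)
$t{\left(G \right)} = \frac{187}{4}$
$\left(t{\left(29 \right)} + \left(\left(-2411 + 6860\right) - 12603\right)\right) \left(-22126 + 21294\right) = \left(\frac{187}{4} + \left(\left(-2411 + 6860\right) - 12603\right)\right) \left(-22126 + 21294\right) = \left(\frac{187}{4} + \left(4449 - 12603\right)\right) \left(-832\right) = \left(\frac{187}{4} - 8154\right) \left(-832\right) = \left(- \frac{32429}{4}\right) \left(-832\right) = 6745232$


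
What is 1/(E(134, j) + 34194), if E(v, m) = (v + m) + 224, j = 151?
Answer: 1/34703 ≈ 2.8816e-5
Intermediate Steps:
E(v, m) = 224 + m + v (E(v, m) = (m + v) + 224 = 224 + m + v)
1/(E(134, j) + 34194) = 1/((224 + 151 + 134) + 34194) = 1/(509 + 34194) = 1/34703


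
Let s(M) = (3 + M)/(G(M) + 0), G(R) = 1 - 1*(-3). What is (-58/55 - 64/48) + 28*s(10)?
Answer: 14621/165 ≈ 88.612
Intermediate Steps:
G(R) = 4 (G(R) = 1 + 3 = 4)
s(M) = ¾ + M/4 (s(M) = (3 + M)/(4 + 0) = (3 + M)/4 = (3 + M)*(¼) = ¾ + M/4)
(-58/55 - 64/48) + 28*s(10) = (-58/55 - 64/48) + 28*(¾ + (¼)*10) = (-58*1/55 - 64*1/48) + 28*(¾ + 5/2) = (-58/55 - 4/3) + 28*(13/4) = -394/165 + 91 = 14621/165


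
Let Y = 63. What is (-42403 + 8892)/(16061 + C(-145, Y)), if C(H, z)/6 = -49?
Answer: -33511/15767 ≈ -2.1254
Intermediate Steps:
C(H, z) = -294 (C(H, z) = 6*(-49) = -294)
(-42403 + 8892)/(16061 + C(-145, Y)) = (-42403 + 8892)/(16061 - 294) = -33511/15767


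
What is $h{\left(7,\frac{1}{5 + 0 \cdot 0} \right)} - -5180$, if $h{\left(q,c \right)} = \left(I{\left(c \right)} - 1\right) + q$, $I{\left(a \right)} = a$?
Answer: $\frac{25931}{5} \approx 5186.2$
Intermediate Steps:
$h{\left(q,c \right)} = -1 + c + q$ ($h{\left(q,c \right)} = \left(c - 1\right) + q = \left(-1 + c\right) + q = -1 + c + q$)
$h{\left(7,\frac{1}{5 + 0 \cdot 0} \right)} - -5180 = \left(-1 + \frac{1}{5 + 0 \cdot 0} + 7\right) - -5180 = \left(-1 + \frac{1}{5 + 0} + 7\right) + 5180 = \left(-1 + \frac{1}{5} + 7\right) + 5180 = \frac{31}{5} + 5180 = \frac{25931}{5}$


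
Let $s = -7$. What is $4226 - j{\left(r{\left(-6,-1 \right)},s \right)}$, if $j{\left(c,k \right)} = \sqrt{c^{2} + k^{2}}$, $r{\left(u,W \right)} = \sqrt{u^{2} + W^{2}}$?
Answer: $4226 - \sqrt{86} \approx 4216.7$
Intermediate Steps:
$r{\left(u,W \right)} = \sqrt{W^{2} + u^{2}}$
$4226 - j{\left(r{\left(-6,-1 \right)},s \right)} = 4226 - \sqrt{\left(\sqrt{\left(-1\right)^{2} + \left(-6\right)^{2}}\right)^{2} + \left(-7\right)^{2}} = 4226 - \sqrt{\left(\sqrt{1 + 36}\right)^{2} + 49} = 4226 - \sqrt{\left(\sqrt{37}\right)^{2} + 49} = 4226 - \sqrt{37 + 49} = 4226 - \sqrt{86}$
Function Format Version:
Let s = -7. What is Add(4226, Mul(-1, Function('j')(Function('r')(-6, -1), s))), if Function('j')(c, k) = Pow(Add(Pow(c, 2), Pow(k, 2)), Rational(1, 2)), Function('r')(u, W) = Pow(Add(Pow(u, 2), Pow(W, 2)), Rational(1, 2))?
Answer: Add(4226, Mul(-1, Pow(86, Rational(1, 2)))) ≈ 4216.7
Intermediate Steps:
Function('r')(u, W) = Pow(Add(Pow(W, 2), Pow(u, 2)), Rational(1, 2))
Add(4226, Mul(-1, Function('j')(Function('r')(-6, -1), s))) = Add(4226, Mul(-1, Pow(Add(Pow(Pow(Add(Pow(-1, 2), Pow(-6, 2)), Rational(1, 2)), 2), Pow(-7, 2)), Rational(1, 2)))) = Add(4226, Mul(-1, Pow(Add(Pow(Pow(Add(1, 36), Rational(1, 2)), 2), 49), Rational(1, 2)))) = Add(4226, Mul(-1, Pow(Add(Pow(Pow(37, Rational(1, 2)), 2), 49), Rational(1, 2)))) = Add(4226, Mul(-1, Pow(Add(37, 49), Rational(1, 2)))) = Add(4226, Mul(-1, Pow(86, Rational(1, 2))))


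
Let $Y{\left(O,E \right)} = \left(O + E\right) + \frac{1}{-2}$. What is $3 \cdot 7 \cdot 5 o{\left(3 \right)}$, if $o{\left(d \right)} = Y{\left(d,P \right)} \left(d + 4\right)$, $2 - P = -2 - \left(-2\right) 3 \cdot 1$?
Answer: $\frac{735}{2} \approx 367.5$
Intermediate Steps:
$P = -2$ ($P = 2 - \left(-2 - \left(-2\right) 3 \cdot 1\right) = 2 - \left(-2 - \left(-6\right) 1\right) = 2 - \left(-2 - -6\right) = 2 - \left(-2 + 6\right) = 2 - 4 = -2$)
$Y{\left(O,E \right)} = - \frac{1}{2} + E + O$ ($Y{\left(O,E \right)} = \left(E + O\right) - \frac{1}{2} = - \frac{1}{2} + E + O$)
$o{\left(d \right)} = \left(4 + d\right) \left(- \frac{5}{2} + d\right)$ ($o{\left(d \right)} = \left(- \frac{1}{2} - 2 + d\right) \left(d + 4\right) = \left(- \frac{5}{2} + d\right) \left(4 + d\right) = \left(4 + d\right) \left(- \frac{5}{2} + d\right)$)
$3 \cdot 7 \cdot 5 o{\left(3 \right)} = 3 \cdot 7 \cdot 5 \frac{\left(-5 + 2 \cdot 3\right) \left(4 + 3\right)}{2} = 3 \cdot 35 \cdot \frac{1}{2} \left(-5 + 6\right) 7 = 105 \cdot \frac{1}{2} \cdot 1 \cdot 7 = 105 \cdot \frac{7}{2} = \frac{735}{2}$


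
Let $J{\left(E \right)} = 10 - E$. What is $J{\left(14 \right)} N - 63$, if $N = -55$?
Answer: $157$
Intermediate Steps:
$J{\left(14 \right)} N - 63 = \left(10 - 14\right) \left(-55\right) - 63 = \left(-4\right) \left(-55\right) - 63 = 220 - 63 = 157$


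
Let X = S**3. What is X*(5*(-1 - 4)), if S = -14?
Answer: 68600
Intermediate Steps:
X = -2744 (X = (-14)**3 = -2744)
X*(5*(-1 - 4)) = -13720*(-1 - 4) = -13720*(-5) = -2744*(-25) = 68600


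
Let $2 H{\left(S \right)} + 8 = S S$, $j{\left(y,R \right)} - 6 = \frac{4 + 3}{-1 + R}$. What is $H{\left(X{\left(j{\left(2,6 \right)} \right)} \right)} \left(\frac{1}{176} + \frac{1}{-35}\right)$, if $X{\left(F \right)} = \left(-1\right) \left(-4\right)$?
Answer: $- \frac{141}{1540} \approx -0.091558$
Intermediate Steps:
$j{\left(y,R \right)} = 6 + \frac{7}{-1 + R}$ ($j{\left(y,R \right)} = 6 + \frac{4 + 3}{-1 + R} = 6 + \frac{7}{-1 + R}$)
$X{\left(F \right)} = 4$
$H{\left(S \right)} = -4 + \frac{S^{2}}{2}$ ($H{\left(S \right)} = -4 + \frac{S S}{2} = -4 + \frac{S^{2}}{2}$)
$H{\left(X{\left(j{\left(2,6 \right)} \right)} \right)} \left(\frac{1}{176} + \frac{1}{-35}\right) = \left(-4 + \frac{4^{2}}{2}\right) \left(\frac{1}{176} + \frac{1}{-35}\right) = \left(-4 + \frac{1}{2} \cdot 16\right) \left(\frac{1}{176} - \frac{1}{35}\right) = \left(-4 + 8\right) \left(- \frac{141}{6160}\right) = 4 \left(- \frac{141}{6160}\right) = - \frac{141}{1540}$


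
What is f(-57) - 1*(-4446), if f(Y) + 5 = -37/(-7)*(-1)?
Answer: 31050/7 ≈ 4435.7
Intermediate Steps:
f(Y) = -72/7 (f(Y) = -5 - 37/(-7)*(-1) = -5 - 37*(-⅐)*(-1) = -5 + (37/7)*(-1) = -5 - 37/7 = -72/7)
f(-57) - 1*(-4446) = -72/7 - 1*(-4446) = -72/7 + 4446 = 31050/7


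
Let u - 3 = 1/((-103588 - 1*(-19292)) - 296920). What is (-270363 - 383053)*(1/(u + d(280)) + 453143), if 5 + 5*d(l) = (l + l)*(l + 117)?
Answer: -5019081224679684483496/16951150655 ≈ -2.9609e+11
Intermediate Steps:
u = 1143647/381216 (u = 3 + 1/((-103588 - 1*(-19292)) - 296920) = 3 + 1/((-103588 + 19292) - 296920) = 3 + 1/(-84296 - 296920) = 3 + 1/(-381216) = 3 - 1/381216 = 1143647/381216 ≈ 3.0000)
d(l) = -1 + 2*l*(117 + l)/5 (d(l) = -1 + ((l + l)*(l + 117))/5 = -1 + ((2*l)*(117 + l))/5 = -1 + (2*l*(117 + l))/5 = -1 + 2*l*(117 + l)/5)
(-270363 - 383053)*(1/(u + d(280)) + 453143) = (-270363 - 383053)*(1/(1143647/381216 + (-1 + (2/5)*280**2 + (234/5)*280)) + 453143) = -653416*(1/(1143647/381216 + (-1 + (2/5)*78400 + 13104)) + 453143) = -653416*(1/(1143647/381216 + (-1 + 31360 + 13104)) + 453143) = -653416*(1/(1143647/381216 + 44463) + 453143) = -653416*(1/(16951150655/381216) + 453143) = -653416*(381216/16951150655 + 453143) = -653416*7681295261639881/16951150655 = -5019081224679684483496/16951150655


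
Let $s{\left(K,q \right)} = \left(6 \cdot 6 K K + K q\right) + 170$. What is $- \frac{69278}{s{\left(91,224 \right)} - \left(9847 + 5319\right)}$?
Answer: $- \frac{34639}{151752} \approx -0.22826$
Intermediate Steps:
$s{\left(K,q \right)} = 170 + 36 K^{2} + K q$ ($s{\left(K,q \right)} = \left(36 K K + K q\right) + 170 = \left(36 K^{2} + K q\right) + 170 = 170 + 36 K^{2} + K q$)
$- \frac{69278}{s{\left(91,224 \right)} - \left(9847 + 5319\right)} = - \frac{69278}{\left(170 + 36 \cdot 91^{2} + 91 \cdot 224\right) - \left(9847 + 5319\right)} = - \frac{69278}{\left(170 + 36 \cdot 8281 + 20384\right) - 15166} = - \frac{69278}{\left(170 + 298116 + 20384\right) - 15166} = - \frac{69278}{318670 - 15166} = - \frac{69278}{303504} = \left(-69278\right) \frac{1}{303504} = - \frac{34639}{151752}$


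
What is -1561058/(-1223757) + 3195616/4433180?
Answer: 2707777138438/1356283764315 ≈ 1.9965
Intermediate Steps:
-1561058/(-1223757) + 3195616/4433180 = -1561058*(-1/1223757) + 3195616*(1/4433180) = 1561058/1223757 + 798904/1108295 = 2707777138438/1356283764315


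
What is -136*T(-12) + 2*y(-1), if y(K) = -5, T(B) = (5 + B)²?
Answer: -6674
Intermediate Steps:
-136*T(-12) + 2*y(-1) = -136*(5 - 12)² + 2*(-5) = -136*(-7)² - 10 = -136*49 - 10 = -6664 - 10 = -6674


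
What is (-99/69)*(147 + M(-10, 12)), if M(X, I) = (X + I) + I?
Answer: -231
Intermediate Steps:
M(X, I) = X + 2*I (M(X, I) = (I + X) + I = X + 2*I)
(-99/69)*(147 + M(-10, 12)) = (-99/69)*(147 + (-10 + 2*12)) = (-99*1/69)*(147 + (-10 + 24)) = -33*(147 + 14)/23 = -33/23*161 = -231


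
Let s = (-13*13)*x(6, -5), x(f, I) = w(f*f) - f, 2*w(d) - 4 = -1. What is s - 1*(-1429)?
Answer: 4379/2 ≈ 2189.5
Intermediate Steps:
w(d) = 3/2 (w(d) = 2 + (½)*(-1) = 2 - ½ = 3/2)
x(f, I) = 3/2 - f
s = 1521/2 (s = (-13*13)*(3/2 - 1*6) = -169*(3/2 - 6) = -169*(-9/2) = 1521/2 ≈ 760.50)
s - 1*(-1429) = 1521/2 - 1*(-1429) = 1521/2 + 1429 = 4379/2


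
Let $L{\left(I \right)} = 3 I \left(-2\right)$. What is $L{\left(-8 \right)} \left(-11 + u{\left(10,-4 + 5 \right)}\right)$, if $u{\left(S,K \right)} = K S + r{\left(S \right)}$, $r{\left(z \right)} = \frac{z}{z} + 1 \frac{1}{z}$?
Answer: $\frac{24}{5} \approx 4.8$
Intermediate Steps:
$r{\left(z \right)} = 1 + \frac{1}{z}$
$u{\left(S,K \right)} = K S + \frac{1 + S}{S}$
$L{\left(I \right)} = - 6 I$
$L{\left(-8 \right)} \left(-11 + u{\left(10,-4 + 5 \right)}\right) = \left(-6\right) \left(-8\right) \left(-11 + \left(1 + \frac{1}{10} + \left(-4 + 5\right) 10\right)\right) = 48 \left(-11 + \left(1 + \frac{1}{10} + 1 \cdot 10\right)\right) = 48 \left(-11 + \left(1 + \frac{1}{10} + 10\right)\right) = 48 \left(-11 + \frac{111}{10}\right) = 48 \cdot \frac{1}{10} = \frac{24}{5}$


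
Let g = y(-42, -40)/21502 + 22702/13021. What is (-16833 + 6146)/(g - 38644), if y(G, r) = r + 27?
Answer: 230163076258/832228012609 ≈ 0.27656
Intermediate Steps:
y(G, r) = 27 + r
g = 37536087/21536734 (g = (27 - 40)/21502 + 22702/13021 = -13*1/21502 + 22702*(1/13021) = -1/1654 + 22702/13021 = 37536087/21536734 ≈ 1.7429)
(-16833 + 6146)/(g - 38644) = (-16833 + 6146)/(37536087/21536734 - 38644) = -10687/(-832228012609/21536734) = -10687*(-21536734/832228012609) = 230163076258/832228012609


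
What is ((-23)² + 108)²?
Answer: 405769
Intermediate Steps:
((-23)² + 108)² = (529 + 108)² = 637² = 405769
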